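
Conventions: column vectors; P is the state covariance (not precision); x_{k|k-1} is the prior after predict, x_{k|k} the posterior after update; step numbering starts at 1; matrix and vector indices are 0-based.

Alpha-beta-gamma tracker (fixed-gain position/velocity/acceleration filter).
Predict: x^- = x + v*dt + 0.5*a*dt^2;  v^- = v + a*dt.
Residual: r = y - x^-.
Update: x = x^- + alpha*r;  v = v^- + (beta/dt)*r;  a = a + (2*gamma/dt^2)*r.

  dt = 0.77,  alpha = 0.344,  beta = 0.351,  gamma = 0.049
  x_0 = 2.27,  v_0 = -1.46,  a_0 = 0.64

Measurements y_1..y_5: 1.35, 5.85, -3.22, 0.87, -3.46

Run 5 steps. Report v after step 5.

v_post = -2.4523

step 1: x_pred=1.3355  r=0.0145  x^+=1.3405  v^+=-0.9606  a^+=0.6424
step 2: x_pred=0.7913  r=5.0587  x^+=2.5315  v^+=1.8400  a^+=1.4785
step 3: x_pred=4.3866  r=-7.6066  x^+=1.7699  v^+=-0.4889  a^+=0.2213
step 4: x_pred=1.4591  r=-0.5891  x^+=1.2564  v^+=-0.5871  a^+=0.1239
step 5: x_pred=0.8411  r=-4.3011  x^+=-0.6385  v^+=-2.4523  a^+=-0.5870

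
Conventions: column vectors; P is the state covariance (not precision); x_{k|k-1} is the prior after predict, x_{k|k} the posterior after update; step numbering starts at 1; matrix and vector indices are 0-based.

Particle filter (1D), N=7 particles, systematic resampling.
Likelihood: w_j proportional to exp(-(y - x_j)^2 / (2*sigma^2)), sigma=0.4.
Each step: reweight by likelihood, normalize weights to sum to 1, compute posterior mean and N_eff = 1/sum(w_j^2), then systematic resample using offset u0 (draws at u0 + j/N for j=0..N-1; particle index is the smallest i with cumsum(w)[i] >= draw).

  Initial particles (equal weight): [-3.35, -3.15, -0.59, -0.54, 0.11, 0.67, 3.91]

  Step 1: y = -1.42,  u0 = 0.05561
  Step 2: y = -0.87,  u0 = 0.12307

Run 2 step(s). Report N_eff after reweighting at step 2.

step 1: w=[0.0000, 0.0004, 0.5643, 0.4320, 0.0032, 0.0000, 0.0000]  mean=-0.5673  Neff=1.9799  idx=[2, 2, 2, 2, 3, 3, 3]
step 2: w=[0.1486, 0.1486, 0.1486, 0.1486, 0.1351, 0.1351, 0.1351]  mean=-0.5697  Neff=6.9847  idx=[0, 1, 2, 3, 4, 5, 6]

N_eff = 6.9847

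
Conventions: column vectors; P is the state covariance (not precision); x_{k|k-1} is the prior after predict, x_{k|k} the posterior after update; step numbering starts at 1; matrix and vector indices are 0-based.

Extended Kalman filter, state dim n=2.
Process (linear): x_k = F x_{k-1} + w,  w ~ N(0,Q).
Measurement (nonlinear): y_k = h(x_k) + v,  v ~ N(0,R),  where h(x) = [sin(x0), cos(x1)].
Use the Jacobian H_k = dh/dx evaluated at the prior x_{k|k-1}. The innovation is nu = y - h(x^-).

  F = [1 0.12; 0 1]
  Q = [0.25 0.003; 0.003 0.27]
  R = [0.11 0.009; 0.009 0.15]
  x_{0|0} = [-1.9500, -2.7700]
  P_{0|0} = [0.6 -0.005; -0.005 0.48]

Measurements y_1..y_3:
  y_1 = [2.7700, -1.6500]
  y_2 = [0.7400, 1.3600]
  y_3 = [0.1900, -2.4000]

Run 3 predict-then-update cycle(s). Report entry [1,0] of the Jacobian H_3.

H_jac[1,0] = 0.0000

step 1: x^-=[-2.2824, -2.7700]  P^-=[0.8557 0.0556; 0.0556 0.7500]  H_jac=[-0.6530 0.0000; 0.0000 0.3631]  S=[0.4749 -0.0042; -0.0042 0.2489]  K=[-1.1761 0.0613; -0.0668 1.0931]  nu=[3.5273, -0.7182]  x^+=[-6.4749, -3.7908]  P^+=[0.1973 -0.0038; -0.0038 0.4499]
step 2: x^-=[-6.9298, -3.7908]  P^-=[0.4528 0.0532; 0.0532 0.7199]  H_jac=[0.7982 0.0000; 0.0000 -0.6046]  S=[0.3985 -0.0167; -0.0167 0.4131]  K=[0.9053 -0.0413; 0.0626 -1.0510]  nu=[1.3425, 2.1566]  x^+=[-5.8035, -5.9733]  P^+=[0.1243 -0.0032; -0.0032 0.2598]
step 3: x^-=[-6.5203, -5.9733]  P^-=[0.3773 0.0310; 0.0310 0.5298]  H_jac=[0.9720 0.0000; 0.0000 -0.3049]  S=[0.4664 -0.0002; -0.0002 0.1993]  K=[0.7862 -0.0467; 0.0642 -0.8107]  nu=[0.4249, -3.3524]  x^+=[-6.0298, -3.2281]  P^+=[0.0885 -0.0002; -0.0002 0.3969]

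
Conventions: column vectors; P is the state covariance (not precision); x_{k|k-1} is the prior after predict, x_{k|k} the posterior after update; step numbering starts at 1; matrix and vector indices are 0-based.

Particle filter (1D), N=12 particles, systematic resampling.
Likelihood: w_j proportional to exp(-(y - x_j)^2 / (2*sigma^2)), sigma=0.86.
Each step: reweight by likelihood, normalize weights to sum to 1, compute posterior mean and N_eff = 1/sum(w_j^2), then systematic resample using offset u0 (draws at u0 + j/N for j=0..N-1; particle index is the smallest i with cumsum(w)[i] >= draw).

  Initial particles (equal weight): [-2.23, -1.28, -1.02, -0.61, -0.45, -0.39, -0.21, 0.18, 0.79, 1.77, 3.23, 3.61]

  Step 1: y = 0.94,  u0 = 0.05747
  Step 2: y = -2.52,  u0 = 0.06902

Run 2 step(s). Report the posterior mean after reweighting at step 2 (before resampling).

step 1: w=[0.0003, 0.0099, 0.0206, 0.0545, 0.0749, 0.0836, 0.1131, 0.1871, 0.2723, 0.1735, 0.0080, 0.0022]  mean=0.4322  Neff=5.9447  idx=[3, 4, 5, 6, 7, 7, 8, 8, 8, 8, 9, 9]
step 2: w=[0.3680, 0.2393, 0.2018, 0.1176, 0.0314, 0.0314, 0.0026, 0.0026, 0.0026, 0.0026, 0.0000, 0.0000]  mean=-0.4159  Neff=4.0121  idx=[0, 0, 0, 0, 1, 1, 1, 2, 2, 3, 3, 5]

post_mean = -0.4159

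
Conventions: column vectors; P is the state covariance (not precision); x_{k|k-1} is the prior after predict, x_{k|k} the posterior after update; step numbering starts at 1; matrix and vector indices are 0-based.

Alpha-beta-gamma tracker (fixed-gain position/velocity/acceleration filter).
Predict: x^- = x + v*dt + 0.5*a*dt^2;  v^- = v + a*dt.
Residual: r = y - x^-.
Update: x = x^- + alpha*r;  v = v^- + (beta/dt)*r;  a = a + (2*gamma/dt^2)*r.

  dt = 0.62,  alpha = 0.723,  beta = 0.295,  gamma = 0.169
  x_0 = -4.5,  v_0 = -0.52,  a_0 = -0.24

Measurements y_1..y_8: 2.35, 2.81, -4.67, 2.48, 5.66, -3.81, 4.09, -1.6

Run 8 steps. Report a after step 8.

step 1: x_pred=-4.8685  r=7.2185  x^+=0.3505  v^+=2.7658  a^+=6.1072
step 2: x_pred=3.2391  r=-0.4291  x^+=2.9289  v^+=6.3481  a^+=5.7299
step 3: x_pred=7.9660  r=-12.6360  x^+=-1.1698  v^+=3.8884  a^+=-5.3808
step 4: x_pred=0.2068  r=2.2732  x^+=1.8503  v^+=1.6339  a^+=-3.3820
step 5: x_pred=2.2133  r=3.4467  x^+=4.7053  v^+=1.1770  a^+=-0.3513
step 6: x_pred=5.3675  r=-9.1775  x^+=-1.2678  v^+=-3.4075  a^+=-8.4210
step 7: x_pred=-4.9990  r=9.0890  x^+=1.5723  v^+=-4.3040  a^+=-0.4291
step 8: x_pred=-1.1786  r=-0.4214  x^+=-1.4833  v^+=-4.7705  a^+=-0.7997

a_post = -0.7997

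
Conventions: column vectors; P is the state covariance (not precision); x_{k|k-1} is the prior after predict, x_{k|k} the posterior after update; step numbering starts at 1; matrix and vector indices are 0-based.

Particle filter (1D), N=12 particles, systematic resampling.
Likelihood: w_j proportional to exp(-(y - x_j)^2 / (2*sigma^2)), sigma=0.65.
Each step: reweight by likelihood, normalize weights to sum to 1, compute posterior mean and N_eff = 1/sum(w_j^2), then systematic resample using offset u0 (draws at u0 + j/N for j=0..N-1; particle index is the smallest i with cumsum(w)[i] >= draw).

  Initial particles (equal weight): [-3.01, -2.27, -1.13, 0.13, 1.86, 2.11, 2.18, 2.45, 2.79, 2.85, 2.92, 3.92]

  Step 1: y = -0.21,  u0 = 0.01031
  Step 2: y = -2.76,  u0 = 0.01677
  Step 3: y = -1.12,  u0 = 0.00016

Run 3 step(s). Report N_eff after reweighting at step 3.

step 1: w=[0.0001, 0.0052, 0.2925, 0.6946, 0.0050, 0.0014, 0.0009, 0.0002, 0.0000, 0.0000, 0.0000, 0.0000]  mean=-0.2376  Neff=1.7601  idx=[2, 2, 2, 2, 3, 3, 3, 3, 3, 3, 3, 3]
step 2: w=[0.2494, 0.2494, 0.2494, 0.2494, 0.0003, 0.0003, 0.0003, 0.0003, 0.0003, 0.0003, 0.0003, 0.0003]  mean=-1.1270  Neff=4.0189  idx=[0, 0, 0, 1, 1, 1, 2, 2, 2, 3, 3, 3]
step 3: w=[0.0833, 0.0833, 0.0833, 0.0833, 0.0833, 0.0833, 0.0833, 0.0833, 0.0833, 0.0833, 0.0833, 0.0833]  mean=-1.1300  Neff=12.0000  idx=[0, 1, 2, 3, 4, 5, 6, 7, 8, 9, 10, 11]

N_eff = 12.0000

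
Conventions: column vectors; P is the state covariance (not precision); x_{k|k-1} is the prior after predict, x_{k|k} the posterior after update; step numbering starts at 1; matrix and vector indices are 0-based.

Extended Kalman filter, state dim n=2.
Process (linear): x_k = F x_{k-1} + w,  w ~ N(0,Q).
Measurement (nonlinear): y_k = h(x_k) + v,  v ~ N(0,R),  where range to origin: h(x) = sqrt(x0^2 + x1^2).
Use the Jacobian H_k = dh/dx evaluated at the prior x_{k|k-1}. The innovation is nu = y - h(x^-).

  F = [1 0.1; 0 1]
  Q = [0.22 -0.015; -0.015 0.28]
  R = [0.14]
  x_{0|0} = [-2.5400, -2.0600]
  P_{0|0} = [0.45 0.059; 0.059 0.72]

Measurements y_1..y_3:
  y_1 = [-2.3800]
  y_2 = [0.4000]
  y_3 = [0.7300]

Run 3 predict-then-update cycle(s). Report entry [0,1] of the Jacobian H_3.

step 1: x^-=[-2.7460, -2.0600]  P^-=[0.6890 0.1160; 0.1160 1.0000]  H_jac=[-0.7999 -0.6001]  S=[1.0524]  K=[-0.5899; -0.6584]  nu=[-5.8128]  x^+=[0.6828, 1.7672]  P^+=[0.3228 -0.2927; -0.2927 0.5438]
step 2: x^-=[0.8595, 1.7672]  P^-=[0.4897 -0.2533; -0.2533 0.8238]  H_jac=[0.4374 0.8993]  S=[0.7006]  K=[-0.0194; 0.8993]  nu=[-1.5652]  x^+=[0.8900, 0.3597]  P^+=[0.4895 -0.2411; -0.2411 0.2573]
step 3: x^-=[0.9259, 0.3597]  P^-=[0.6638 -0.2304; -0.2304 0.5373]  H_jac=[0.9321 0.3621]  S=[0.6317]  K=[0.8475; -0.0319]  nu=[-0.2634]  x^+=[0.7027, 0.3681]  P^+=[0.2101 -0.2133; -0.2133 0.5366]

H_jac[0,1] = 0.3621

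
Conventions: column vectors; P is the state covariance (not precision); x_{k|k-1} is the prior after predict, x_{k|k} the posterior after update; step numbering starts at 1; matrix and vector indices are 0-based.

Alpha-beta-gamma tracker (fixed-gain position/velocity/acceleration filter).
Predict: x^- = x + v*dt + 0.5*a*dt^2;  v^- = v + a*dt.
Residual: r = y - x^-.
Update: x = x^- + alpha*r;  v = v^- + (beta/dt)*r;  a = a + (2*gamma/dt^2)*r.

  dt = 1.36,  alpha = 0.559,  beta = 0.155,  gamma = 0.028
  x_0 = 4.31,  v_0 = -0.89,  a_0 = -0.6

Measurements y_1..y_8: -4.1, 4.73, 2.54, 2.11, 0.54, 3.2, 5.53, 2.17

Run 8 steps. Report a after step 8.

step 1: x_pred=2.5447  r=-6.6447  x^+=-1.1697  v^+=-2.4633  a^+=-0.8012
step 2: x_pred=-5.2607  r=9.9907  x^+=0.3241  v^+=-2.4143  a^+=-0.4987
step 3: x_pred=-3.4205  r=5.9605  x^+=-0.0886  v^+=-2.4132  a^+=-0.3182
step 4: x_pred=-3.6648  r=5.7748  x^+=-0.4367  v^+=-2.1878  a^+=-0.1434
step 5: x_pred=-3.5447  r=4.0847  x^+=-1.2614  v^+=-1.9173  a^+=-0.0197
step 6: x_pred=-3.8871  r=7.0871  x^+=0.0746  v^+=-1.1364  a^+=0.1949
step 7: x_pred=-1.2907  r=6.8207  x^+=2.5221  v^+=-0.0940  a^+=0.4014
step 8: x_pred=2.7654  r=-0.5954  x^+=2.4326  v^+=0.3840  a^+=0.3833

a_post = 0.3833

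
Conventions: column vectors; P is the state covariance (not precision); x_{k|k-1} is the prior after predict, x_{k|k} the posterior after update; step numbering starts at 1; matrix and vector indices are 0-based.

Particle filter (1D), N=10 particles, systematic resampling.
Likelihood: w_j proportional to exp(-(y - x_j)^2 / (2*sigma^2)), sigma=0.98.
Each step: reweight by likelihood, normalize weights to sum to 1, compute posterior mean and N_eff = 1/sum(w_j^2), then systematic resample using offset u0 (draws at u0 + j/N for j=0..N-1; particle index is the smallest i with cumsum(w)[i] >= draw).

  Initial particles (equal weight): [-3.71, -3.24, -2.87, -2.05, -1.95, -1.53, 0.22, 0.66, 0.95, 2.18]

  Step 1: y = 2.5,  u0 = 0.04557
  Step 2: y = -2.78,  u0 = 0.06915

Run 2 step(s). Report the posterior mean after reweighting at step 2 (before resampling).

step 1: w=[0.0000, 0.0000, 0.0000, 0.0000, 0.0000, 0.0001, 0.0453, 0.1165, 0.1944, 0.6436]  mean=1.6743  Neff=2.1383  idx=[7, 7, 8, 8, 9, 9, 9, 9, 9, 9]
step 2: w=[0.3724, 0.3724, 0.1261, 0.1261, 0.0005, 0.0005, 0.0005, 0.0005, 0.0005, 0.0005]  mean=0.7376  Neff=3.2342  idx=[0, 0, 0, 0, 1, 1, 1, 2, 2, 3]

post_mean = 0.7376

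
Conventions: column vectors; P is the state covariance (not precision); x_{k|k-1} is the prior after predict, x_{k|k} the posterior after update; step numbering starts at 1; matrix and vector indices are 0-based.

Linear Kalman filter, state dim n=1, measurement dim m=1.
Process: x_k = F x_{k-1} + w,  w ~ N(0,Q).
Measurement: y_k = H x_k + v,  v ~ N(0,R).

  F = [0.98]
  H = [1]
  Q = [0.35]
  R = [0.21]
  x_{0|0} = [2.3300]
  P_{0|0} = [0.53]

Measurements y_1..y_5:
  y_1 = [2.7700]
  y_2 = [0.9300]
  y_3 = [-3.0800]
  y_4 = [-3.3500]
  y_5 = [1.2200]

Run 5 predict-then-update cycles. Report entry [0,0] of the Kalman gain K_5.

step 1: x^-=[2.2834]  P^-=[0.8590]  S=[1.0690]  K=[0.8036]  nu=[0.4866]  x^+=[2.6744]  P^+=[0.1687]
step 2: x^-=[2.6209]  P^-=[0.5121]  S=[0.7221]  K=[0.7092]  nu=[-1.6909]  x^+=[1.4218]  P^+=[0.1489]
step 3: x^-=[1.3933]  P^-=[0.4930]  S=[0.7030]  K=[0.7013]  nu=[-4.4733]  x^+=[-1.7438]  P^+=[0.1473]
step 4: x^-=[-1.7089]  P^-=[0.4914]  S=[0.7014]  K=[0.7006]  nu=[-1.6411]  x^+=[-2.8587]  P^+=[0.1471]
step 5: x^-=[-2.8015]  P^-=[0.4913]  S=[0.7013]  K=[0.7006]  nu=[4.0215]  x^+=[0.0158]  P^+=[0.1471]

K[0,0] = 0.7006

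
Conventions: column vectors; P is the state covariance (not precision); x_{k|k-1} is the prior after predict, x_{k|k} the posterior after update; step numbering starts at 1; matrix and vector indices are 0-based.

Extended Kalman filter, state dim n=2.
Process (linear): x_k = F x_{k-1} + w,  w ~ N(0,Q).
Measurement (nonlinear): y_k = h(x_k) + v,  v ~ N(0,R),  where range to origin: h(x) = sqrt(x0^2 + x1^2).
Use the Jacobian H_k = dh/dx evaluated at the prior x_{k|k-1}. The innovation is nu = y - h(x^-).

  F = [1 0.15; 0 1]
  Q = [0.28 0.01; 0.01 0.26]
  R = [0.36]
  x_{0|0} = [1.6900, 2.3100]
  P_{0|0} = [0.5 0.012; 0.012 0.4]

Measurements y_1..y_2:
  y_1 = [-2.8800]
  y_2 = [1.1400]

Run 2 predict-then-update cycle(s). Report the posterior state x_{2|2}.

x_post = [-1.0328, -0.5082]

step 1: x^-=[2.0365, 2.3100]  P^-=[0.7926 0.0820; 0.0820 0.6600]  H_jac=[0.6613 0.7501]  S=[1.1593]  K=[0.5052; 0.4738]  nu=[-5.9595]  x^+=[-0.9740, -0.5137]  P^+=[0.4967 -0.1955; -0.1955 0.3997]
step 2: x^-=[-1.0511, -0.5137]  P^-=[0.7271 -0.1255; -0.1255 0.6597]  H_jac=[-0.8985 -0.4391]  S=[0.9751]  K=[-0.6134; -0.1814]  nu=[-0.0299]  x^+=[-1.0328, -0.5082]  P^+=[0.3602 -0.2340; -0.2340 0.6276]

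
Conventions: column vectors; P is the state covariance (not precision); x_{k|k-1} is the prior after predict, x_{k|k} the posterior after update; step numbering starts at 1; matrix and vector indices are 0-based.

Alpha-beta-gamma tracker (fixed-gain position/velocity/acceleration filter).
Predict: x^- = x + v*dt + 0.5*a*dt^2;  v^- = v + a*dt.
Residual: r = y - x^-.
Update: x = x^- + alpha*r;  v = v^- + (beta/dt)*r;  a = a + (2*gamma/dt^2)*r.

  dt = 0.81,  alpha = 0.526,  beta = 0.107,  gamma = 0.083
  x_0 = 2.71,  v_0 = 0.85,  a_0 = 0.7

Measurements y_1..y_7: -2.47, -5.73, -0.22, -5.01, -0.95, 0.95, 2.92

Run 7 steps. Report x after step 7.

x_post = -0.5118

step 1: x_pred=3.6281  r=-6.0981  x^+=0.4205  v^+=0.6114  a^+=-0.8429
step 2: x_pred=0.6393  r=-6.3693  x^+=-2.7110  v^+=-0.9127  a^+=-2.4544
step 3: x_pred=-4.2554  r=4.0354  x^+=-2.1328  v^+=-2.3677  a^+=-1.4334
step 4: x_pred=-4.5208  r=-0.4892  x^+=-4.7781  v^+=-3.5933  a^+=-1.5572
step 5: x_pred=-8.1995  r=7.2495  x^+=-4.3863  v^+=-3.8970  a^+=0.2770
step 6: x_pred=-7.4519  r=8.4019  x^+=-3.0325  v^+=-2.5627  a^+=2.4028
step 7: x_pred=-4.3200  r=7.2400  x^+=-0.5118  v^+=0.3400  a^+=4.2346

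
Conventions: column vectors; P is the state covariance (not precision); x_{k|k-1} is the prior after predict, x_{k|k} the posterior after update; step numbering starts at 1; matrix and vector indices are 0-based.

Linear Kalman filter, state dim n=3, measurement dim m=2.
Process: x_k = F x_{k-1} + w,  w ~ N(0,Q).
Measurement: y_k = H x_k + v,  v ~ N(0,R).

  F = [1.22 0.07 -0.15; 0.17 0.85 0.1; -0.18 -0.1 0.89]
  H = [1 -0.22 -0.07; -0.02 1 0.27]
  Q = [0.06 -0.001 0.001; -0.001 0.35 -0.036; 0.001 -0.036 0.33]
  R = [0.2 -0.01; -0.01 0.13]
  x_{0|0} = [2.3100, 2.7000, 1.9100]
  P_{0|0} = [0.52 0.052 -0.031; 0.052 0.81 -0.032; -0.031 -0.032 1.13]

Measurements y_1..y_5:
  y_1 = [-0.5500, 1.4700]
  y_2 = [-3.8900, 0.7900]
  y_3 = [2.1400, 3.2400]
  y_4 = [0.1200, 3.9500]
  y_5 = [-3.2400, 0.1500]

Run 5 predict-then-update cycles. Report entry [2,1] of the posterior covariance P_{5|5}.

step 1: x^-=[2.7207, 2.8787, 1.0141]  P^-=[0.8843 0.1935 -0.3137; 0.1935 0.9701 -0.0571; -0.3137 -0.0571 1.2675]  S=[1.0944 -0.1485; -0.1485 1.1577]  K=[0.8140 0.1831; 0.0986 0.8339; -0.3278 0.2097]  nu=[-2.5664, -1.6281]  x^+=[0.3337, 1.2680, 1.5138]  P^+=[0.1646 0.0324 -0.0497; 0.0324 0.1787 -0.2617; -0.0497 -0.2617 1.0786]
step 2: x^-=[0.2688, 1.2859, 1.1605]  P^-=[0.3594 0.0883 -0.2603; 0.0883 0.4579 -0.1677; -0.2603 -0.1677 1.2552]  S=[0.5801 -0.1019; -0.1019 0.5882]  K=[0.6401 0.1293; 0.1253 0.7201; -0.4991 0.2134]  nu=[-3.7946, -0.8038]  x^+=[-2.2642, 0.2316, 2.8828]  P^+=[0.1287 0.0356 -0.0839; 0.0356 0.1621 -0.2557; -0.0839 -0.2557 1.0622]
step 3: x^-=[-3.1785, 0.1002, 2.9501]  P^-=[0.3184 0.0795 -0.2881; 0.0795 0.4454 -0.1673; -0.2881 -0.1673 1.2508]  S=[0.5463 -0.1147; -0.1147 0.5763]  K=[0.6116 0.1136; 0.1386 0.7193; -0.5803 0.1902]  nu=[5.5471, 2.2797]  x^+=[0.4731, 2.5089, 0.1646]  P^+=[0.1226 0.0383 -0.1009; 0.0383 0.1596 -0.2471; -0.1009 -0.2471 1.0207]
step 4: x^-=[0.7281, 2.2294, -0.1896]  P^-=[0.3148 0.0789 -0.2998; 0.0789 0.4447 -0.1669; -0.2998 -0.1669 1.2217]  S=[0.5445 -0.1178; -0.1178 0.5739]  K=[0.6088 0.1103; 0.1430 0.7230; -0.6034 0.1706]  nu=[-0.1309, 1.7863]  x^+=[0.8455, 3.5023, 0.1942]  P^+=[0.1219 0.0394 -0.1062; 0.0394 0.1579 -0.2392; -0.1062 -0.2392 0.9826]
step 5: x^-=[1.2476, 3.1401, -0.3296]  P^-=[0.3149 0.0788 -0.3000; 0.0788 0.4446 -0.1651; -0.3000 -0.1651 1.1918]  S=[0.5445 -0.1175; -0.1175 0.5725]  K=[0.6088 0.1102; 0.1429 0.7252; -0.6029 0.1604]  nu=[-3.8198, -2.8761]  x^+=[-1.3949, 0.5084, 1.5122]  P^+=[0.1219 0.0395 -0.1066; 0.0395 0.1567 -0.2335; -0.1066 -0.2335 0.9565]

P_post[2,1] = -0.2335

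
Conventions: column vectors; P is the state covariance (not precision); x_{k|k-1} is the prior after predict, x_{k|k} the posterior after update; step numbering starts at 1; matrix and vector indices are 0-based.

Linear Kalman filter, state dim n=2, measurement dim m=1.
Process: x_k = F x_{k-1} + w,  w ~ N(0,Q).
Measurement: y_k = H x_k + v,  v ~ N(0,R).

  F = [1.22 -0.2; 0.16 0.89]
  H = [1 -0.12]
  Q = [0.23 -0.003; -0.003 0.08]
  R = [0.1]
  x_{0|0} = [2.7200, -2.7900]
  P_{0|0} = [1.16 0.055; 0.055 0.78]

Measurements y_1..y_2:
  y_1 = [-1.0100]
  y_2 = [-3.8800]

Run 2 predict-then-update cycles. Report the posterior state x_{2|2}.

step 1: x^-=[3.8764, -2.0479]  P^-=[1.9609 0.1426; 0.1426 0.7432]  S=[2.0374]  K=[0.9541; 0.0262]  nu=[-5.1321]  x^+=[-1.0200, -2.1823]  P^+=[0.1064 0.0916; 0.0916 0.7418]
step 2: x^-=[-0.8079, -2.1055]  P^-=[0.3733 -0.0177; -0.0177 0.6964]  S=[0.4876]  K=[0.7700; -0.2077]  nu=[-3.3247]  x^+=[-3.3679, -1.4149]  P^+=[0.0842 0.0603; 0.0603 0.6754]

x_post = [-3.3679, -1.4149]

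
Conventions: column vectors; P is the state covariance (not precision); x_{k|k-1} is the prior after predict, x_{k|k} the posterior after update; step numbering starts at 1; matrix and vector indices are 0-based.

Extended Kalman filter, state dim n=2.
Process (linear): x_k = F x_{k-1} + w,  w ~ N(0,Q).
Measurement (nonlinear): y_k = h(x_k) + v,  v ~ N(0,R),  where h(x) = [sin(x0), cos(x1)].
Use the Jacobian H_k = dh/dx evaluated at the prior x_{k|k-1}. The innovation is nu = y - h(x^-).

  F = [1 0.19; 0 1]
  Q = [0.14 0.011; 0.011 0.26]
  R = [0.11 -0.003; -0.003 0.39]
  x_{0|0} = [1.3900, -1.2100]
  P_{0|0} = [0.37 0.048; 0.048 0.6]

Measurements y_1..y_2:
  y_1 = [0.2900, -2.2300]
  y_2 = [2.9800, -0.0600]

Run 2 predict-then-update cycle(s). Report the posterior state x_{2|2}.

x_post = [2.4326, -2.4501]

step 1: x^-=[1.1601, -1.2100]  P^-=[0.5499 0.1730; 0.1730 0.8600]  H_jac=[0.3992 0.0000; 0.0000 0.9356]  S=[0.1977 0.0616; 0.0616 1.1428]  K=[1.0848 0.0831; 0.1322 0.6969]  nu=[-0.6268, -2.5830]  x^+=[0.2653, -3.0931]  P^+=[0.2983 0.0312; 0.0312 0.2901]
step 2: x^-=[-0.3224, -3.0931]  P^-=[0.4606 0.0973; 0.0973 0.5501]  H_jac=[0.9485 0.0000; 0.0000 0.0485]  S=[0.5244 0.0015; 0.0015 0.3913]  K=[0.8331 0.0089; 0.1758 0.0675]  nu=[3.2968, 0.9388]  x^+=[2.4326, -2.4501]  P^+=[0.0966 0.0202; 0.0202 0.5321]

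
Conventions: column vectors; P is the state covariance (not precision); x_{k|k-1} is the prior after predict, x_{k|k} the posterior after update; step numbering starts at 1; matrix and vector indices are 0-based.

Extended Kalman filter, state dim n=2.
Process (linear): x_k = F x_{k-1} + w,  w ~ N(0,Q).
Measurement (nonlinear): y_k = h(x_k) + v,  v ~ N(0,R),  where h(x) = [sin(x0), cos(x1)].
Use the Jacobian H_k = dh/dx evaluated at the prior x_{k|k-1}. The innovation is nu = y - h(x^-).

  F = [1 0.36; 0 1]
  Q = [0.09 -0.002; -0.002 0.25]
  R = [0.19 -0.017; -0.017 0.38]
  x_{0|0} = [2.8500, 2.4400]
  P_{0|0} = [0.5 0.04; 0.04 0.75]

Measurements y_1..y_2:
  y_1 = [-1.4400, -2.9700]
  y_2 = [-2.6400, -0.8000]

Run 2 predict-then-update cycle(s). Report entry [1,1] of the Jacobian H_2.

step 1: x^-=[3.7284, 2.4400]  P^-=[0.7160 0.3080; 0.3080 1.0000]  H_jac=[-0.8327 0.0000; 0.0000 -0.6454]  S=[0.6865 0.1485; 0.1485 0.7966]  K=[-0.8488 -0.0913; -0.2066 -0.7717]  nu=[-0.8863, -2.2062]  x^+=[4.6821, 4.3257]  P^+=[0.1918 0.0314; 0.0314 0.4489]
step 2: x^-=[6.2393, 4.3257]  P^-=[0.3626 0.1910; 0.1910 0.6989]  H_jac=[0.9990 0.0000; 0.0000 0.9262]  S=[0.5519 0.1597; 0.1597 0.9795]  K=[0.6340 0.0772; 0.1621 0.6344]  nu=[-2.5961, -0.4229]  x^+=[4.5607, 3.6365]  P^+=[0.1193 0.0200; 0.0200 0.2573]

H_jac[1,1] = 0.9262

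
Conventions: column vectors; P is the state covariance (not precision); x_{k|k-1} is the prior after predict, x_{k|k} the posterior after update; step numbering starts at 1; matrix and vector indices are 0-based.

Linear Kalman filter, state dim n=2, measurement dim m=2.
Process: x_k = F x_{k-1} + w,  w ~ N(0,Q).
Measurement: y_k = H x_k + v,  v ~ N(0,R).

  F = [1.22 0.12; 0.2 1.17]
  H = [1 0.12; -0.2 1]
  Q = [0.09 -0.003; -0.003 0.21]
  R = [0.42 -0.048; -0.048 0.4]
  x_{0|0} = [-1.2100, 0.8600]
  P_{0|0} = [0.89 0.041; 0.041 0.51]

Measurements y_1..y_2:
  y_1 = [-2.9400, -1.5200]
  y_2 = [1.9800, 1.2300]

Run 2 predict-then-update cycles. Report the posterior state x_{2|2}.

step 1: x^-=[-1.3730, 0.7642]  P^-=[1.4340 0.3453; 0.3453 0.9629]  S=[1.9508 0.1177; 0.1177 1.2822]  K=[0.7578 -0.0240; 0.1952 0.6792]  nu=[-1.6587, -2.5588]  x^+=[-2.5686, -1.2976]  P^+=[0.3173 0.0175; 0.0175 0.2658]
step 2: x^-=[-3.2894, -2.0320]  P^-=[0.5713 0.1371; 0.1371 0.5948]  S=[1.0327 0.0430; 0.0430 0.9628]  K=[0.5692 -0.0016; 0.1777 0.5813]  nu=[5.5132, 2.6041]  x^+=[-0.1558, 0.4617]  P^+=[0.2368 0.0194; 0.0194 0.2279]

x_post = [-0.1558, 0.4617]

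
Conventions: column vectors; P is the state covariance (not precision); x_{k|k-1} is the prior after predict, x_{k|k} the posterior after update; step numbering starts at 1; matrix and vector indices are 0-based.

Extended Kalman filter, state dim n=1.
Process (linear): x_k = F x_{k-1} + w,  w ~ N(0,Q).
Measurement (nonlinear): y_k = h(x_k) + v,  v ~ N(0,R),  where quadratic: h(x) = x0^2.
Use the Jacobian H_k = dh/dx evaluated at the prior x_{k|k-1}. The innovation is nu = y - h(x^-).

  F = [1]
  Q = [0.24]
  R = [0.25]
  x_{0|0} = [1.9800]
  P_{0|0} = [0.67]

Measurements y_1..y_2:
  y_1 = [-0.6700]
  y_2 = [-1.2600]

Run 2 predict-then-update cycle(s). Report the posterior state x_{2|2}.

x_post = [-0.0284]

step 1: x^-=[1.9800]  P^-=[0.9100]  H_jac=[3.9600]  S=[14.5203]  K=[0.2482]  nu=[-4.5904]  x^+=[0.8408]  P^+=[0.0157]
step 2: x^-=[0.8408]  P^-=[0.2557]  H_jac=[1.6815]  S=[0.9729]  K=[0.4419]  nu=[-1.9669]  x^+=[-0.0284]  P^+=[0.0657]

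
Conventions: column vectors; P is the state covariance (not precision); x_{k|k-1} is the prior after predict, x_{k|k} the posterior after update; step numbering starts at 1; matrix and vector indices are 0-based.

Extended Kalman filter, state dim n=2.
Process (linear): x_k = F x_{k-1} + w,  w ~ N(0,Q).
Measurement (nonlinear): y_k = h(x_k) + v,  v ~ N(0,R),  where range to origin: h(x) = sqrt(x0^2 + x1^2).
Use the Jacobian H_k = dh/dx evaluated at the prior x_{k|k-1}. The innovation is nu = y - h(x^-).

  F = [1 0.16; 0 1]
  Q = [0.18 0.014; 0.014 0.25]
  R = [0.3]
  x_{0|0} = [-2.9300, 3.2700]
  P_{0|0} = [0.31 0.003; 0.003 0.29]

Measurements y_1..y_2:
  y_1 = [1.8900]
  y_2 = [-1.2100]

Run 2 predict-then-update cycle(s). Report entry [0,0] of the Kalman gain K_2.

step 1: x^-=[-2.4068, 3.2700]  P^-=[0.4984 0.0634; 0.0634 0.5400]  H_jac=[-0.5928 0.8054]  S=[0.7648]  K=[-0.3195; 0.5195]  nu=[-2.1702]  x^+=[-1.7134, 2.1426]  P^+=[0.4203 0.1903; 0.1903 0.3336]
step 2: x^-=[-1.3706, 2.1426]  P^-=[0.6698 0.2577; 0.2577 0.5836]  H_jac=[-0.5389 0.8424]  S=[0.6746]  K=[-0.2132; 0.5229]  nu=[-3.7535]  x^+=[-0.5705, 0.1801]  P^+=[0.6391 0.3329; 0.3329 0.3992]

K[0,0] = -0.2132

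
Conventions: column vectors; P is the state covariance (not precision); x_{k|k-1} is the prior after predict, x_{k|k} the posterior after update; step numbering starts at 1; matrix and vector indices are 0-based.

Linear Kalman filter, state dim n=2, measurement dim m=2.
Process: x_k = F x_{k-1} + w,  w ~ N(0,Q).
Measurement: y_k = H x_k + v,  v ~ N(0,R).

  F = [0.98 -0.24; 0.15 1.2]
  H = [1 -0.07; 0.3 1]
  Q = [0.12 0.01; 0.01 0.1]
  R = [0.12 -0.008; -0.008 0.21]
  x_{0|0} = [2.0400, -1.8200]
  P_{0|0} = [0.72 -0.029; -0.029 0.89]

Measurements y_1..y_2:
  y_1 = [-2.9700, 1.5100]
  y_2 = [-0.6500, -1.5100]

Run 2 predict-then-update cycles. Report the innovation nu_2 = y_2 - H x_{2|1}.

step 1: x^-=[2.4360, -1.8780]  P^-=[0.8764 -0.1735; -0.1735 1.3874]  S=[1.0275 -0.0121; -0.0121 1.5721]  K=[0.8655 0.0635; -0.2534 0.8474]  nu=[-5.5375, 2.6572]  x^+=[-2.1880, 1.7772]  P^+=[0.1017 -0.0241; -0.0241 0.1872]
step 2: x^-=[-2.5708, 1.8044]  P^-=[0.2398 -0.0564; -0.0564 0.3632]  S=[0.3694 -0.0167; -0.0167 0.5609]  K=[0.6618 0.0474; -0.1939 0.6115]  nu=[2.0471, -2.5432]  x^+=[-1.3365, -0.1477]  P^+=[0.0777 -0.0187; -0.0187 0.1356]

innov = [2.0471, -2.5432]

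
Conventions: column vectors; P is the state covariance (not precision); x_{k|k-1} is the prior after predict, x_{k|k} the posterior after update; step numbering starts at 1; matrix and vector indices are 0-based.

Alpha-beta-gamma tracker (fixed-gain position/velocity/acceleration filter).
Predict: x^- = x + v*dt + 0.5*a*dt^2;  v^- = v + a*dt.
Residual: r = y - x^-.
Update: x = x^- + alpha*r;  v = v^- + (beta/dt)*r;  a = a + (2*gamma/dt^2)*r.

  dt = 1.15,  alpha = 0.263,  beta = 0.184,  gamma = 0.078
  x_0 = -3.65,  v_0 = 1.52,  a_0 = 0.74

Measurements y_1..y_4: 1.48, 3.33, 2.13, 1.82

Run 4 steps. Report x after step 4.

step 1: x_pred=-1.4127  r=2.8927  x^+=-0.6519  v^+=2.8338  a^+=1.0812
step 2: x_pred=3.3220  r=0.0080  x^+=3.3241  v^+=4.0785  a^+=1.0822
step 3: x_pred=8.7299  r=-6.5999  x^+=6.9942  v^+=4.2670  a^+=0.3036
step 4: x_pred=12.1020  r=-10.2820  x^+=9.3978  v^+=2.9711  a^+=-0.9092

x_post = 9.3978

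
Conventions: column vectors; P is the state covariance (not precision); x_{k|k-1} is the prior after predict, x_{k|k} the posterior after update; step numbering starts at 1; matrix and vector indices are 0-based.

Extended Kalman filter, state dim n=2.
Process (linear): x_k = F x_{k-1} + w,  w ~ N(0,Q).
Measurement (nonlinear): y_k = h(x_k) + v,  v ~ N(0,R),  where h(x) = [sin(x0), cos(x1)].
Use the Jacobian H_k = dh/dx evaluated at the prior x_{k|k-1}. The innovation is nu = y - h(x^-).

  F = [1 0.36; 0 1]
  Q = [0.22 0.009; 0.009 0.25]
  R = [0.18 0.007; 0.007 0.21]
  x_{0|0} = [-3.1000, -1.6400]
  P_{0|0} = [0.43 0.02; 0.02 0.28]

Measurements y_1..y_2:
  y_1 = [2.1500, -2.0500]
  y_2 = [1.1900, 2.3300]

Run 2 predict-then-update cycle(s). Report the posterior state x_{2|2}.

step 1: x^-=[-3.6904, -1.6400]  P^-=[0.7007 0.1298; 0.1298 0.5300]  H_jac=[-0.8531 0.0000; 0.0000 0.9976]  S=[0.6900 -0.1035; -0.1035 0.7375]  K=[-0.8581 0.0552; -0.0541 0.7094]  nu=[1.6283, -1.9809]  x^+=[-5.1970, -3.1333]  P^+=[0.1806 0.0056; 0.0056 0.1489]
step 2: x^-=[-6.3249, -3.1333]  P^-=[0.4239 0.0682; 0.0682 0.3989]  H_jac=[0.9991 0.0000; 0.0000 0.0083]  S=[0.6032 0.0076; 0.0076 0.2100]  K=[0.7025 -0.0226; 0.1128 0.0118]  nu=[1.2317, 3.3300]  x^+=[-5.5349, -2.9551]  P^+=[0.1264 0.0204; 0.0204 0.3912]

x_post = [-5.5349, -2.9551]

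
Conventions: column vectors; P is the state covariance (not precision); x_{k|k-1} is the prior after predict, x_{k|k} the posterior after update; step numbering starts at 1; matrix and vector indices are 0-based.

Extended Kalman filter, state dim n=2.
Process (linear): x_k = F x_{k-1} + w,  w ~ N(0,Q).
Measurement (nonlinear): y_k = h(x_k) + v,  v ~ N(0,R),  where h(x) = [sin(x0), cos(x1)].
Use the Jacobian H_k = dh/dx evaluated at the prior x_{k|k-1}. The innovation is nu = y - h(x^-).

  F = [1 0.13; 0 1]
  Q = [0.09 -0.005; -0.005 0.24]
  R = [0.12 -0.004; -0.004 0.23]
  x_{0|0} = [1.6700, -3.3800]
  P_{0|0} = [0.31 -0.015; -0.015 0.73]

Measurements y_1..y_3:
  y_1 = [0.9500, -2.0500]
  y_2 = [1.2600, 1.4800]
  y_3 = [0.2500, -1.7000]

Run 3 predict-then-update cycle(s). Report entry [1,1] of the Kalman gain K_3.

step 1: x^-=[1.2306, -3.3800]  P^-=[0.4084 0.0749; 0.0749 0.9700]  H_jac=[0.3337 0.0000; 0.0000 -0.2362]  S=[0.1655 -0.0099; -0.0099 0.2841]  K=[0.8216 -0.0336; 0.1030 -0.8027]  nu=[0.0073, -1.0783]  x^+=[1.2729, -2.5137]  P^+=[0.2959 0.0467; 0.0467 0.7835]
step 2: x^-=[0.9461, -2.5137]  P^-=[0.4112 0.1435; 0.1435 1.0235]  H_jac=[0.5849 0.0000; 0.0000 0.5875]  S=[0.2607 0.0453; 0.0453 0.5832]  K=[0.9099 0.0739; 0.1448 1.0197]  nu=[0.4489, 2.2893]  x^+=[1.5236, -0.1143]  P^+=[0.1862 0.0227; 0.0227 0.3983]
step 3: x^-=[1.5088, -0.1143]  P^-=[0.2888 0.0695; 0.0695 0.6383]  H_jac=[0.0620 0.0000; 0.0000 0.1141]  S=[0.1211 -0.0035; -0.0035 0.2383]  K=[0.1489 0.0355; 0.0445 0.3062]  nu=[-0.7481, -2.6935]  x^+=[1.3019, -0.9722]  P^+=[0.2859 0.0663; 0.0663 0.6158]

K[1,1] = 0.3062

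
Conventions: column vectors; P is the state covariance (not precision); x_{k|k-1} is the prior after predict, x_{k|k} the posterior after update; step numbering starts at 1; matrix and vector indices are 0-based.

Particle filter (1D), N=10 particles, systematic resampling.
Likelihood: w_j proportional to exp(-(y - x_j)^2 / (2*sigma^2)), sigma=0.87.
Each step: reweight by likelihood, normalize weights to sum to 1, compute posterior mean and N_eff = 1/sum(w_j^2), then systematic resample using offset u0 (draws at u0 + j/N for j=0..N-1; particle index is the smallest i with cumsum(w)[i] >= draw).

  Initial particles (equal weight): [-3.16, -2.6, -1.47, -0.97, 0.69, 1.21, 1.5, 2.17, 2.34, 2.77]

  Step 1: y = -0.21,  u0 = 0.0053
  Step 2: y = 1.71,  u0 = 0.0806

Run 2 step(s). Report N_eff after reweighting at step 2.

N_eff = 3.8556

step 1: w=[0.0015, 0.0110, 0.1673, 0.3261, 0.2797, 0.1260, 0.0692, 0.0113, 0.0065, 0.0014]  mean=-0.1027  Neff=4.2825  idx=[1, 2, 3, 3, 3, 3, 4, 4, 5, 5]
step 2: w=[0.0000, 0.0005, 0.0032, 0.0032, 0.0032, 0.0032, 0.1837, 0.1837, 0.3097, 0.3097]  mean=0.9900  Neff=3.8556  idx=[6, 6, 7, 7, 8, 8, 8, 9, 9, 9]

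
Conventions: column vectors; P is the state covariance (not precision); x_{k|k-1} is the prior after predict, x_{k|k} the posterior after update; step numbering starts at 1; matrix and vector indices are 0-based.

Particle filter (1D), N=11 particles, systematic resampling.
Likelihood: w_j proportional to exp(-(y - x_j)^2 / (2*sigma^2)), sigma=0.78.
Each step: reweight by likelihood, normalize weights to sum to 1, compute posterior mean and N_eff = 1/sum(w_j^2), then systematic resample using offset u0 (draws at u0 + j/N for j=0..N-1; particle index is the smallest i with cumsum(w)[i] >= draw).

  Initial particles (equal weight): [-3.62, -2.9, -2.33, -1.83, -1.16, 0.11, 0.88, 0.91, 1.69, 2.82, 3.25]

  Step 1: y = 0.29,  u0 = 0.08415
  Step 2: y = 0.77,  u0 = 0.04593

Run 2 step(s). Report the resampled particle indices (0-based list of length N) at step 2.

step 1: w=[0.0000, 0.0001, 0.0012, 0.0087, 0.0620, 0.3397, 0.2621, 0.2544, 0.0697, 0.0018, 0.0003]  mean=0.5323  Neff=3.8816  idx=[5, 5, 5, 5, 6, 6, 6, 7, 7, 7, 8]
step 2: w=[0.0758, 0.0758, 0.0758, 0.0758, 0.1074, 0.1074, 0.1074, 0.1068, 0.1068, 0.1068, 0.0541]  mean=0.6998  Neff=10.5550  idx=[0, 1, 3, 4, 4, 5, 6, 7, 8, 9, 10]

resampled_idx = [0, 1, 3, 4, 4, 5, 6, 7, 8, 9, 10]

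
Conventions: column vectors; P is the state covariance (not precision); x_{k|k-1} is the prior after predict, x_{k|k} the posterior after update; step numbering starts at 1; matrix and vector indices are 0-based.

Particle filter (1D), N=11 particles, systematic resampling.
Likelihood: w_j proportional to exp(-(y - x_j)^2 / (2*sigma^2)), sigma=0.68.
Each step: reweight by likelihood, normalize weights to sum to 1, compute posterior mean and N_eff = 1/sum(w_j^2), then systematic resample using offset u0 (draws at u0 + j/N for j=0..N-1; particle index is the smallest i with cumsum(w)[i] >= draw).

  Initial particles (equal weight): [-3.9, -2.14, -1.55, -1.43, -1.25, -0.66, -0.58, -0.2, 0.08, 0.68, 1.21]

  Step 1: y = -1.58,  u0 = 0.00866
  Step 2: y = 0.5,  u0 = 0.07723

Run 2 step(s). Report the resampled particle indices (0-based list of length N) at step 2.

resampled_idx = [6, 8, 9, 9, 9, 9, 10, 10, 10, 10, 10]

step 1: w=[0.0007, 0.1583, 0.2219, 0.2168, 0.1975, 0.0890, 0.0753, 0.0283, 0.0113, 0.0009, 0.0000]  mean=-1.3486  Neff=5.7199  idx=[1, 1, 2, 2, 2, 3, 3, 4, 4, 5, 6]
step 2: w=[0.0008, 0.0008, 0.0161, 0.0161, 0.0161, 0.0271, 0.0271, 0.0554, 0.0554, 0.3546, 0.4304]  mean=-0.7781  Neff=3.1310  idx=[6, 8, 9, 9, 9, 9, 10, 10, 10, 10, 10]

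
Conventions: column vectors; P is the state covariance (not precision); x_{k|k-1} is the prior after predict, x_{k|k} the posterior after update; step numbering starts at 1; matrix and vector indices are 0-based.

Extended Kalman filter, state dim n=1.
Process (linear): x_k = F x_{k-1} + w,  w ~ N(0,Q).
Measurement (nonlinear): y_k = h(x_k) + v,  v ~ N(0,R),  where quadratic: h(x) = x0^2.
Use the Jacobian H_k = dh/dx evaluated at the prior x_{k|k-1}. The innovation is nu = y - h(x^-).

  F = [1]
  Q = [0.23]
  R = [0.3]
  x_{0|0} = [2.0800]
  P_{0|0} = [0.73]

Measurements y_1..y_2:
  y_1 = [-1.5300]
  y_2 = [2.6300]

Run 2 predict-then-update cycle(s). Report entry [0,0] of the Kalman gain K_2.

K[0,0] = 0.4414

step 1: x^-=[2.0800]  P^-=[0.9600]  H_jac=[4.1600]  S=[16.9134]  K=[0.2361]  nu=[-5.8564]  x^+=[0.6972]  P^+=[0.0170]
step 2: x^-=[0.6972]  P^-=[0.2470]  H_jac=[1.3944]  S=[0.7803]  K=[0.4414]  nu=[2.1439]  x^+=[1.6436]  P^+=[0.0950]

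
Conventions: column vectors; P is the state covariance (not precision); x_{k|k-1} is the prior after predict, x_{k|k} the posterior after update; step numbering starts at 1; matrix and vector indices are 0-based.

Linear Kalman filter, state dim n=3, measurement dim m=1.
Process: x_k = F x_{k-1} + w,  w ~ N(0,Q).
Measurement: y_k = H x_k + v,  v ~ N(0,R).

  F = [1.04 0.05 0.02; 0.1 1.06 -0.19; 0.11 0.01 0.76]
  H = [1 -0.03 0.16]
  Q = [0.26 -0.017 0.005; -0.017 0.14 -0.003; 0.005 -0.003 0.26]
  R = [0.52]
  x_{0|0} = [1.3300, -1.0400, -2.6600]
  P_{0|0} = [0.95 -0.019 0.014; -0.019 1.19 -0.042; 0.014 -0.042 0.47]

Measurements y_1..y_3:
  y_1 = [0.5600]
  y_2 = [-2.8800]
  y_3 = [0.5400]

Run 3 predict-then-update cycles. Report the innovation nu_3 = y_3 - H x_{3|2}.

innov = [1.9202]

step 1: x^-=[1.2780, -0.4640, -1.8857]  P^-=[1.2892 0.1188 0.1306; 0.1188 1.5159 -0.0830; 0.1306 -0.0830 0.5447]  S=[1.8600]  K=[0.7024; 0.0323; 0.1184]  nu=[-0.4302]  x^+=[0.9758, -0.4779, -1.9366]  P^+=[0.3714 0.0766 -0.0241; 0.0766 1.5140 -0.0901; -0.0241 -0.0901 0.5187]
step 2: x^-=[0.9522, -0.0410, -1.3693]  P^-=[0.6725 0.1884 0.0348; 0.1884 1.9170 -0.1225; 0.0348 -0.1225 0.5590]  S=[1.2096]  K=[0.5559; 0.0920; 0.1058]  nu=[-3.6143]  x^+=[-1.0571, -0.3736, -1.7515]  P^+=[0.2987 0.1265 -0.0363; 0.1265 1.9068 -0.1343; -0.0363 -0.1343 0.5455]
step 3: x^-=[-1.1531, -0.1690, -1.4512]  P^-=[0.5994 0.2587 0.0165; 0.2587 2.3874 -0.1533; 0.0165 -0.1533 0.5710]  S=[1.1274]  K=[0.5271; 0.1442; 0.0998]  nu=[1.9202]  x^+=[-0.1409, 0.1079, -1.2596]  P^+=[0.2861 0.1730 -0.0428; 0.1730 2.3640 -0.1695; -0.0428 -0.1695 0.5598]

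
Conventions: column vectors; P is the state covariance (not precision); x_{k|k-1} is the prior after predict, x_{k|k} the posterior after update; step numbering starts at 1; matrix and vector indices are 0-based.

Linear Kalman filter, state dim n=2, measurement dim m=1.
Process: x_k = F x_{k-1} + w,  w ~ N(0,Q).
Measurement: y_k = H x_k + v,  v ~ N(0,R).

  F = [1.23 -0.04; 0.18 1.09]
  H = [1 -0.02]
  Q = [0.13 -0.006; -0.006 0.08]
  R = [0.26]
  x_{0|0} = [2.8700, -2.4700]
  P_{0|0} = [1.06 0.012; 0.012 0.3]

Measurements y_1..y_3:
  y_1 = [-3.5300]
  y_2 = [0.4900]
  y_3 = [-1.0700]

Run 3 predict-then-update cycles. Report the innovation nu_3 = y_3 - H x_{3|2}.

step 1: x^-=[3.6289, -2.1757]  P^-=[1.7330 0.2316; 0.2316 0.4755]  S=[1.9839]  K=[0.8712; 0.1119]  nu=[-7.2024]  x^+=[-2.6457, -2.9820]  P^+=[0.2273 0.0381; 0.0381 0.4506]
step 2: x^-=[-3.1350, -3.7266]  P^-=[0.4708 0.0755; 0.0755 0.6377]  S=[0.7280]  K=[0.6446; 0.0862]  nu=[3.5504]  x^+=[-0.8464, -3.4206]  P^+=[0.1683 0.0351; 0.0351 0.6323]
step 3: x^-=[-0.9042, -3.8808]  P^-=[0.3822 0.0504; 0.0504 0.8504]  S=[0.6405]  K=[0.5951; 0.0522]  nu=[-0.2434]  x^+=[-1.0491, -3.8935]  P^+=[0.1553 0.0305; 0.0305 0.8487]

innov = [-0.2434]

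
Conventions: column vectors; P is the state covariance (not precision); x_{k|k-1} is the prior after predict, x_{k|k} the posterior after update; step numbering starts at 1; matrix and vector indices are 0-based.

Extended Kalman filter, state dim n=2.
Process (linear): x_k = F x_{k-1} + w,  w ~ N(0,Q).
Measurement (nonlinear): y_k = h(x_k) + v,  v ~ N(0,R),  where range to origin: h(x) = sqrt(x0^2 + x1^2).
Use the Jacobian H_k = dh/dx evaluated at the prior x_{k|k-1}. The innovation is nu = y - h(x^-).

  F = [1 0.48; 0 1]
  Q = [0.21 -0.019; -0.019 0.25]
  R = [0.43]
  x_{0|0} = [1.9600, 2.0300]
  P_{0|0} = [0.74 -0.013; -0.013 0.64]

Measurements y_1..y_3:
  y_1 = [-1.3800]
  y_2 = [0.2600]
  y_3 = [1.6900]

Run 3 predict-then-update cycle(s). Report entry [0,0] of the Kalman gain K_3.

K[0,0] = -0.4706

step 1: x^-=[2.9344, 2.0300]  P^-=[1.0850 0.2752; 0.2752 0.8900]  H_jac=[0.8224 0.5689]  S=[1.7094]  K=[0.6136; 0.4286]  nu=[-4.9481]  x^+=[-0.1017, -0.0908]  P^+=[0.4414 -0.1743; -0.1743 0.5760]
step 2: x^-=[-0.1453, -0.0908]  P^-=[0.6168 0.0831; 0.0831 0.8260]  H_jac=[-0.8479 -0.5302]  S=[1.1803]  K=[-0.4804; -0.4307]  nu=[0.0887]  x^+=[-0.1879, -0.1290]  P^+=[0.3444 -0.1611; -0.1611 0.6070]
step 3: x^-=[-0.2498, -0.1290]  P^-=[0.5396 0.1112; 0.1112 0.8570]  H_jac=[-0.8885 -0.4589]  S=[1.1271]  K=[-0.4706; -0.4366]  nu=[1.4088]  x^+=[-0.9128, -0.7442]  P^+=[0.2899 -0.1204; -0.1204 0.6421]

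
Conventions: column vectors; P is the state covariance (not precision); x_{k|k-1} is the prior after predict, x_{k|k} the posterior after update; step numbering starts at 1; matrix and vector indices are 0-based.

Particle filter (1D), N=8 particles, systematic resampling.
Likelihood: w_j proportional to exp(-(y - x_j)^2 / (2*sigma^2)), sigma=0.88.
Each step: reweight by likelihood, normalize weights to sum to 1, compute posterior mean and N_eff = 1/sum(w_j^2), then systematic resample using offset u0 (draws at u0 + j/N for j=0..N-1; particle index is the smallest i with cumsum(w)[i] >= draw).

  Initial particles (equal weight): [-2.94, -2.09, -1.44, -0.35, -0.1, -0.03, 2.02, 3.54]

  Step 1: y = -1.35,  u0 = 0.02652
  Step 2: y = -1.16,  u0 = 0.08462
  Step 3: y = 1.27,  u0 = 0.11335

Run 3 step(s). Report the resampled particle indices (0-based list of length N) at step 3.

resampled_idx = [5, 5, 6, 6, 7, 7, 7, 7]

step 1: w=[0.0629, 0.2260, 0.3202, 0.1688, 0.1174, 0.1045, 0.0002, 0.0000]  mean=-1.1920  Neff=4.7448  idx=[0, 1, 1, 2, 2, 3, 3, 5]
step 2: w=[0.0263, 0.1162, 0.1162, 0.1931, 0.1931, 0.1330, 0.1330, 0.0891]  mean=-1.2150  Neff=6.8681  idx=[1, 2, 3, 4, 4, 5, 6, 7]
step 3: w=[0.0009, 0.0009, 0.0119, 0.0119, 0.0119, 0.2514, 0.2514, 0.4596]  mean=-0.2452  Neff=2.9585  idx=[5, 5, 6, 6, 7, 7, 7, 7]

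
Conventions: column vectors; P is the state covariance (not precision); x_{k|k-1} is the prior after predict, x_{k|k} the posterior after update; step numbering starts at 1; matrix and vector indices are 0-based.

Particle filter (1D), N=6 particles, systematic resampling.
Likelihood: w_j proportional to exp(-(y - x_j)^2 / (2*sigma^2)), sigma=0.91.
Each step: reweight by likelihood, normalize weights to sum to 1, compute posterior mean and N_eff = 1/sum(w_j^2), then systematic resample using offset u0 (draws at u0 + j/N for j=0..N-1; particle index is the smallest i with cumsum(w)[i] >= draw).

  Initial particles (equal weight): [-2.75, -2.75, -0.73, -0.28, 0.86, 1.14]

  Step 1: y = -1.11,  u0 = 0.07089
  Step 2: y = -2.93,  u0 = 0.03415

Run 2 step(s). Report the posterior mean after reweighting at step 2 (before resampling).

step 1: w=[0.0933, 0.0933, 0.4336, 0.3121, 0.0454, 0.0223]  mean=-0.8525  Neff=3.2740  idx=[0, 2, 2, 2, 3, 3]
step 2: w=[0.8375, 0.0460, 0.0460, 0.0460, 0.0123, 0.0123]  mean=-2.4107  Neff=1.4122  idx=[0, 0, 0, 0, 0, 1]

post_mean = -2.4107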